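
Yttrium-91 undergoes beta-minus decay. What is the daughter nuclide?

Zr-91

Beta-minus decay: mass number changes by +0, atomic number by +1.
A: 91 = 91; Z: 39 + 1 = 40.
Z = 40 is zirconium, so the daughter is zirconium-91.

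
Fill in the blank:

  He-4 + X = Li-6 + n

Conserve mass number: 4 + A = 6 + 1, so A = 3.
Conserve atomic number: 2 + Z = 3 + 0, so Z = 1.
A = 3 and Z = 1 is H-3 — a triton.

triton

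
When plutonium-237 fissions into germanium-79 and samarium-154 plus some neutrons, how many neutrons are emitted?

4

Conserve mass number: 237 = 79 + 154 + k, so k = 237 − 233 = 4.
Check atomic number: 94 = 32 + 62 + 0 = 94. ✓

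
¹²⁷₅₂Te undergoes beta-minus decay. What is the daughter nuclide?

Beta-minus decay: mass number changes by +0, atomic number by +1.
A: 127 = 127; Z: 52 + 1 = 53.
Z = 53 is iodine, so the daughter is ¹²⁷₅₃I.

I-127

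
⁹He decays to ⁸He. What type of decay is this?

ΔA = 8 − 9 = -1; ΔZ = 2 − 2 = +0.
A drops by 1 with Z unchanged — a neutron was emitted.

neutron emission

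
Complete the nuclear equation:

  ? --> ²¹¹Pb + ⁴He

Conserve mass number: A = 211 + 4, so A = 215.
Conserve atomic number: Z = 82 + 2, so Z = 84.
Z = 84 is polonium, so the species is ²¹⁵Po.

Po-215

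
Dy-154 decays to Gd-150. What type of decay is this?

ΔA = 150 − 154 = -4; ΔZ = 64 − 66 = -2.
A drops by 4 and Z drops by 2 — the signature of alpha emission.

alpha decay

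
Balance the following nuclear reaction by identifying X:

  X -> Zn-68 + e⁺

Ga-68

Conserve mass number: A = 68 + 0, so A = 68.
Conserve atomic number: Z = 30 + 1, so Z = 31.
Z = 31 is gallium, so the species is Ga-68.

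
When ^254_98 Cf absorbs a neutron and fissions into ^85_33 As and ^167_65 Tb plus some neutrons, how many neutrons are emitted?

3

Conserve mass number: 255 = 85 + 167 + k, so k = 255 − 252 = 3.
Check atomic number: 98 = 33 + 65 + 0 = 98. ✓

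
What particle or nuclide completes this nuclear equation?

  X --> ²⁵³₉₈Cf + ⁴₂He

Conserve mass number: A = 253 + 4, so A = 257.
Conserve atomic number: Z = 98 + 2, so Z = 100.
Z = 100 is fermium, so the species is ²⁵⁷₁₀₀Fm.

Fm-257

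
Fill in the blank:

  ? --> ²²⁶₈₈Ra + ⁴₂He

Conserve mass number: A = 226 + 4, so A = 230.
Conserve atomic number: Z = 88 + 2, so Z = 90.
Z = 90 is thorium, so the species is ²³⁰₉₀Th.

Th-230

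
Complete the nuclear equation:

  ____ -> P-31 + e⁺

S-31

Conserve mass number: A = 31 + 0, so A = 31.
Conserve atomic number: Z = 15 + 1, so Z = 16.
Z = 16 is sulfur, so the species is S-31.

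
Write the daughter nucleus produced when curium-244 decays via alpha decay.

Alpha decay: mass number changes by -4, atomic number by -2.
A: 244 − 4 = 240; Z: 96 − 2 = 94.
Z = 94 is plutonium, so the daughter is plutonium-240.

Pu-240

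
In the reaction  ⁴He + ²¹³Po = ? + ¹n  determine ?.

Conserve mass number: 4 + 213 = A + 1, so A = 216.
Conserve atomic number: 2 + 84 = Z + 0, so Z = 86.
Z = 86 is radon, so the species is ²¹⁶Rn.

Rn-216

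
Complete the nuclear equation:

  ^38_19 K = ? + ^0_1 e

Ar-38

Conserve mass number: 38 = A + 0, so A = 38.
Conserve atomic number: 19 = Z + 1, so Z = 18.
Z = 18 is argon, so the species is ^38_18 Ar.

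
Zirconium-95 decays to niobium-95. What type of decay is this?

beta-minus decay

ΔA = 95 − 95 = 0; ΔZ = 41 − 40 = +1.
A is unchanged and Z rises by 1 — a neutron has become a proton (β⁻ decay).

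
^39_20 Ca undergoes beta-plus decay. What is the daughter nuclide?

K-39

Beta-plus decay: mass number changes by +0, atomic number by -1.
A: 39 = 39; Z: 20 − 1 = 19.
Z = 19 is potassium, so the daughter is ^39_19 K.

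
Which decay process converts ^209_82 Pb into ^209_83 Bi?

ΔA = 209 − 209 = 0; ΔZ = 83 − 82 = +1.
A is unchanged and Z rises by 1 — a neutron has become a proton (β⁻ decay).

beta-minus decay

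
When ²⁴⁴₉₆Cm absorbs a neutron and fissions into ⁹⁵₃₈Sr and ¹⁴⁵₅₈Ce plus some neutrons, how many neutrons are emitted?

Conserve mass number: 245 = 95 + 145 + k, so k = 245 − 240 = 5.
Check atomic number: 96 = 38 + 58 + 0 = 96. ✓

5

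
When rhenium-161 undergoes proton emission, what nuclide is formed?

Proton emission: mass number changes by -1, atomic number by -1.
A: 161 − 1 = 160; Z: 75 − 1 = 74.
Z = 74 is tungsten, so the daughter is tungsten-160.

W-160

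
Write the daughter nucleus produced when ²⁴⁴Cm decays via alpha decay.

Pu-240

Alpha decay: mass number changes by -4, atomic number by -2.
A: 244 − 4 = 240; Z: 96 − 2 = 94.
Z = 94 is plutonium, so the daughter is ²⁴⁰Pu.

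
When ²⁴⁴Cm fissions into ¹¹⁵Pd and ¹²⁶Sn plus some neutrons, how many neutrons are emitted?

Conserve mass number: 244 = 115 + 126 + k, so k = 244 − 241 = 3.
Check atomic number: 96 = 46 + 50 + 0 = 96. ✓

3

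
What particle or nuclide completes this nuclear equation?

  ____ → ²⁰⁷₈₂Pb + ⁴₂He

Po-211

Conserve mass number: A = 207 + 4, so A = 211.
Conserve atomic number: Z = 82 + 2, so Z = 84.
Z = 84 is polonium, so the species is ²¹¹₈₄Po.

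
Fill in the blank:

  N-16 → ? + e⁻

O-16

Conserve mass number: 16 = A + 0, so A = 16.
Conserve atomic number: 7 = Z − 1, so Z = 8.
Z = 8 is oxygen, so the species is O-16.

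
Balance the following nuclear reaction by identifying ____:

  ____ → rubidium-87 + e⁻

Kr-87

Conserve mass number: A = 87 + 0, so A = 87.
Conserve atomic number: Z = 37 − 1, so Z = 36.
Z = 36 is krypton, so the species is krypton-87.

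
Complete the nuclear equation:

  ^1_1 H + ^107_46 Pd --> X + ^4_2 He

Conserve mass number: 1 + 107 = A + 4, so A = 104.
Conserve atomic number: 1 + 46 = Z + 2, so Z = 45.
Z = 45 is rhodium, so the species is ^104_45 Rh.

Rh-104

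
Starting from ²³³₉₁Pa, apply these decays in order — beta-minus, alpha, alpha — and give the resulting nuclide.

Ra-225

Start: (A, Z) = (233, 91).
After β⁻: (233, 92).
After α: (229, 90).
After α: (225, 88).
Z = 88 is radium.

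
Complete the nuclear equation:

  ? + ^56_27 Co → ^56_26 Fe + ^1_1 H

neutron

Conserve mass number: A + 56 = 56 + 1, so A = 1.
Conserve atomic number: Z + 27 = 26 + 1, so Z = 0.
A = 1 and Z = 0 is ^1_0 n — a neutron.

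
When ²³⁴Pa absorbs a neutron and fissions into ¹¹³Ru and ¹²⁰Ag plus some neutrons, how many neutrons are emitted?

2

Conserve mass number: 235 = 113 + 120 + k, so k = 235 − 233 = 2.
Check atomic number: 91 = 44 + 47 + 0 = 91. ✓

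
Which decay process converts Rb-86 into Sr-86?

beta-minus decay

ΔA = 86 − 86 = 0; ΔZ = 38 − 37 = +1.
A is unchanged and Z rises by 1 — a neutron has become a proton (β⁻ decay).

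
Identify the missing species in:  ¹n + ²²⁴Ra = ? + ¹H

Fr-224

Conserve mass number: 1 + 224 = A + 1, so A = 224.
Conserve atomic number: 0 + 88 = Z + 1, so Z = 87.
Z = 87 is francium, so the species is ²²⁴Fr.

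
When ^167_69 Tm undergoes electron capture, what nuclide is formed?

Electron capture: mass number changes by +0, atomic number by -1.
A: 167 = 167; Z: 69 − 1 = 68.
Z = 68 is erbium, so the daughter is ^167_68 Er.

Er-167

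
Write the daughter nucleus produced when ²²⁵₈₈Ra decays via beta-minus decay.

Beta-minus decay: mass number changes by +0, atomic number by +1.
A: 225 = 225; Z: 88 + 1 = 89.
Z = 89 is actinium, so the daughter is ²²⁵₈₉Ac.

Ac-225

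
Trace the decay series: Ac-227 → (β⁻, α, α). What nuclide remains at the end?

Start: (A, Z) = (227, 89).
After β⁻: (227, 90).
After α: (223, 88).
After α: (219, 86).
Z = 86 is radon.

Rn-219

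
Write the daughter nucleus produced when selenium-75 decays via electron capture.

As-75

Electron capture: mass number changes by +0, atomic number by -1.
A: 75 = 75; Z: 34 − 1 = 33.
Z = 33 is arsenic, so the daughter is arsenic-75.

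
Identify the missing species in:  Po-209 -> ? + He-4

Conserve mass number: 209 = A + 4, so A = 205.
Conserve atomic number: 84 = Z + 2, so Z = 82.
Z = 82 is lead, so the species is Pb-205.

Pb-205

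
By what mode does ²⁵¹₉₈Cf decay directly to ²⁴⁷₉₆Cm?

ΔA = 247 − 251 = -4; ΔZ = 96 − 98 = -2.
A drops by 4 and Z drops by 2 — the signature of alpha emission.

alpha decay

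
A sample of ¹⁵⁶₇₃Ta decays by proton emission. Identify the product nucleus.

Proton emission: mass number changes by -1, atomic number by -1.
A: 156 − 1 = 155; Z: 73 − 1 = 72.
Z = 72 is hafnium, so the daughter is ¹⁵⁵₇₂Hf.

Hf-155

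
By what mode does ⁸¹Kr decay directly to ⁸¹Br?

beta-plus decay or electron capture

ΔA = 81 − 81 = 0; ΔZ = 35 − 36 = -1.
A is unchanged and Z drops by 1 — a proton has become a neutron (β⁺ emission or electron capture).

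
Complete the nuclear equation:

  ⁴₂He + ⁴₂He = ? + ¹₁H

Li-7

Conserve mass number: 4 + 4 = A + 1, so A = 7.
Conserve atomic number: 2 + 2 = Z + 1, so Z = 3.
Z = 3 is lithium, so the species is ⁷₃Li.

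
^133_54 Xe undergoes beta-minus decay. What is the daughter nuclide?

Cs-133

Beta-minus decay: mass number changes by +0, atomic number by +1.
A: 133 = 133; Z: 54 + 1 = 55.
Z = 55 is caesium, so the daughter is ^133_55 Cs.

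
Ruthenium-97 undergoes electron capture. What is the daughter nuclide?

Tc-97

Electron capture: mass number changes by +0, atomic number by -1.
A: 97 = 97; Z: 44 − 1 = 43.
Z = 43 is technetium, so the daughter is technetium-97.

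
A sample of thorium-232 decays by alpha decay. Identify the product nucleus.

Alpha decay: mass number changes by -4, atomic number by -2.
A: 232 − 4 = 228; Z: 90 − 2 = 88.
Z = 88 is radium, so the daughter is radium-228.

Ra-228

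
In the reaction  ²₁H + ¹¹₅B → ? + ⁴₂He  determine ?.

Conserve mass number: 2 + 11 = A + 4, so A = 9.
Conserve atomic number: 1 + 5 = Z + 2, so Z = 4.
Z = 4 is beryllium, so the species is ⁹₄Be.

Be-9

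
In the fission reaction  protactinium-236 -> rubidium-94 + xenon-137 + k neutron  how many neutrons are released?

Conserve mass number: 236 = 94 + 137 + k, so k = 236 − 231 = 5.
Check atomic number: 91 = 37 + 54 + 0 = 91. ✓

5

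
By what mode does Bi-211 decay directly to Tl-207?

alpha decay

ΔA = 207 − 211 = -4; ΔZ = 81 − 83 = -2.
A drops by 4 and Z drops by 2 — the signature of alpha emission.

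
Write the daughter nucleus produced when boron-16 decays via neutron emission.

Neutron emission: mass number changes by -1, atomic number by +0.
A: 16 − 1 = 15; Z: 5 = 5.
Z = 5 is boron, so the daughter is boron-15.

B-15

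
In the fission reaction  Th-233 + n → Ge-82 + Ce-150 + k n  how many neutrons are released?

2

Conserve mass number: 234 = 82 + 150 + k, so k = 234 − 232 = 2.
Check atomic number: 90 = 32 + 58 + 0 = 90. ✓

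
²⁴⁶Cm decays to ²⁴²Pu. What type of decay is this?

ΔA = 242 − 246 = -4; ΔZ = 94 − 96 = -2.
A drops by 4 and Z drops by 2 — the signature of alpha emission.

alpha decay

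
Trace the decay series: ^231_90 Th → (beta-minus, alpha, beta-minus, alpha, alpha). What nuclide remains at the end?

Start: (A, Z) = (231, 90).
After β⁻: (231, 91).
After α: (227, 89).
After β⁻: (227, 90).
After α: (223, 88).
After α: (219, 86).
Z = 86 is radon.

Rn-219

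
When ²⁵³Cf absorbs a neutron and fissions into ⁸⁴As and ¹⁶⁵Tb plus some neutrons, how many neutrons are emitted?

Conserve mass number: 254 = 84 + 165 + k, so k = 254 − 249 = 5.
Check atomic number: 98 = 33 + 65 + 0 = 98. ✓

5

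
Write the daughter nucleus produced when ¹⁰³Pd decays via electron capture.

Electron capture: mass number changes by +0, atomic number by -1.
A: 103 = 103; Z: 46 − 1 = 45.
Z = 45 is rhodium, so the daughter is ¹⁰³Rh.

Rh-103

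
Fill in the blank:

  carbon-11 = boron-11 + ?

positron

Conserve mass number: 11 = 11 + A, so A = 0.
Conserve atomic number: 6 = 5 + Z, so Z = 1.
A = 0 and Z = 1 is e⁺ — a positron.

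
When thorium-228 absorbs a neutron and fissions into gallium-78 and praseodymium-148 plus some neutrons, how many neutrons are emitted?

Conserve mass number: 229 = 78 + 148 + k, so k = 229 − 226 = 3.
Check atomic number: 90 = 31 + 59 + 0 = 90. ✓

3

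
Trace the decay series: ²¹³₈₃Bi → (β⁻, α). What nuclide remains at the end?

Start: (A, Z) = (213, 83).
After β⁻: (213, 84).
After α: (209, 82).
Z = 82 is lead.

Pb-209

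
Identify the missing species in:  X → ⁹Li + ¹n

Conserve mass number: A = 9 + 1, so A = 10.
Conserve atomic number: Z = 3 + 0, so Z = 3.
Z = 3 is lithium, so the species is ¹⁰Li.

Li-10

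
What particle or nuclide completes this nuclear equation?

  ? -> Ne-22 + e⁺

Conserve mass number: A = 22 + 0, so A = 22.
Conserve atomic number: Z = 10 + 1, so Z = 11.
Z = 11 is sodium, so the species is Na-22.

Na-22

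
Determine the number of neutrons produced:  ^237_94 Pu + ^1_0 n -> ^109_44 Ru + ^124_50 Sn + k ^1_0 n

Conserve mass number: 238 = 109 + 124 + k, so k = 238 − 233 = 5.
Check atomic number: 94 = 44 + 50 + 0 = 94. ✓

5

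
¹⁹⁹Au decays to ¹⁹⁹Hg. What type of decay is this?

beta-minus decay

ΔA = 199 − 199 = 0; ΔZ = 80 − 79 = +1.
A is unchanged and Z rises by 1 — a neutron has become a proton (β⁻ decay).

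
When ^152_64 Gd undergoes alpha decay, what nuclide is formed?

Alpha decay: mass number changes by -4, atomic number by -2.
A: 152 − 4 = 148; Z: 64 − 2 = 62.
Z = 62 is samarium, so the daughter is ^148_62 Sm.

Sm-148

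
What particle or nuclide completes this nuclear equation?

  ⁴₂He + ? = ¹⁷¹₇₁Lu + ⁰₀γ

Conserve mass number: 4 + A = 171 + 0, so A = 167.
Conserve atomic number: 2 + Z = 71 + 0, so Z = 69.
Z = 69 is thulium, so the species is ¹⁶⁷₆₉Tm.

Tm-167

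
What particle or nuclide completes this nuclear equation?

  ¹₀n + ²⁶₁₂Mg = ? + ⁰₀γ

Mg-27

Conserve mass number: 1 + 26 = A + 0, so A = 27.
Conserve atomic number: 0 + 12 = Z + 0, so Z = 12.
Z = 12 is magnesium, so the species is ²⁷₁₂Mg.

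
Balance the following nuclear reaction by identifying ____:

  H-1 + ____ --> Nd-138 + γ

Conserve mass number: 1 + A = 138 + 0, so A = 137.
Conserve atomic number: 1 + Z = 60 + 0, so Z = 59.
Z = 59 is praseodymium, so the species is Pr-137.

Pr-137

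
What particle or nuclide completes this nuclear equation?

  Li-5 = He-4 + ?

proton

Conserve mass number: 5 = 4 + A, so A = 1.
Conserve atomic number: 3 = 2 + Z, so Z = 1.
A = 1 and Z = 1 is H-1 — a proton.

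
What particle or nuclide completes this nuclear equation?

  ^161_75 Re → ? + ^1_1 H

Conserve mass number: 161 = A + 1, so A = 160.
Conserve atomic number: 75 = Z + 1, so Z = 74.
Z = 74 is tungsten, so the species is ^160_74 W.

W-160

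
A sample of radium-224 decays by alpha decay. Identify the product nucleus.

Alpha decay: mass number changes by -4, atomic number by -2.
A: 224 − 4 = 220; Z: 88 − 2 = 86.
Z = 86 is radon, so the daughter is radon-220.

Rn-220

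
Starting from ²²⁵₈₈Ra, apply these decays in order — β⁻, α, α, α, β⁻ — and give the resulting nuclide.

Po-213

Start: (A, Z) = (225, 88).
After β⁻: (225, 89).
After α: (221, 87).
After α: (217, 85).
After α: (213, 83).
After β⁻: (213, 84).
Z = 84 is polonium.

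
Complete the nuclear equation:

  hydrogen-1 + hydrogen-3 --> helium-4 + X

Conserve mass number: 1 + 3 = 4 + A, so A = 0.
Conserve atomic number: 1 + 1 = 2 + Z, so Z = 0.
A = 0 and Z = 0 is γ — a gamma ray.

gamma ray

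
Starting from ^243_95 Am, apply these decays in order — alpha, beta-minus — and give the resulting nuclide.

Start: (A, Z) = (243, 95).
After α: (239, 93).
After β⁻: (239, 94).
Z = 94 is plutonium.

Pu-239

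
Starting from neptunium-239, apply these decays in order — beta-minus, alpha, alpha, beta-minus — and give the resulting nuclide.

Start: (A, Z) = (239, 93).
After β⁻: (239, 94).
After α: (235, 92).
After α: (231, 90).
After β⁻: (231, 91).
Z = 91 is protactinium.

Pa-231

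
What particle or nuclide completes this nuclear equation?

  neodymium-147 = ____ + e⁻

Conserve mass number: 147 = A + 0, so A = 147.
Conserve atomic number: 60 = Z − 1, so Z = 61.
Z = 61 is promethium, so the species is promethium-147.

Pm-147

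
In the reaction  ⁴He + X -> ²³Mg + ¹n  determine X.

Conserve mass number: 4 + A = 23 + 1, so A = 20.
Conserve atomic number: 2 + Z = 12 + 0, so Z = 10.
Z = 10 is neon, so the species is ²⁰Ne.

Ne-20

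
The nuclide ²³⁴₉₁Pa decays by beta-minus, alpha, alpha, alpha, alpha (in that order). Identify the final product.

Po-218

Start: (A, Z) = (234, 91).
After β⁻: (234, 92).
After α: (230, 90).
After α: (226, 88).
After α: (222, 86).
After α: (218, 84).
Z = 84 is polonium.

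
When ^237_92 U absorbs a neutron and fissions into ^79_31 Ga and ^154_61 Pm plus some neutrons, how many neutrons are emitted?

Conserve mass number: 238 = 79 + 154 + k, so k = 238 − 233 = 5.
Check atomic number: 92 = 31 + 61 + 0 = 92. ✓

5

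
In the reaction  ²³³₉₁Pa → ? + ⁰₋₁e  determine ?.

U-233

Conserve mass number: 233 = A + 0, so A = 233.
Conserve atomic number: 91 = Z − 1, so Z = 92.
Z = 92 is uranium, so the species is ²³³₉₂U.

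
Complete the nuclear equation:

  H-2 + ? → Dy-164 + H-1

Dy-163

Conserve mass number: 2 + A = 164 + 1, so A = 163.
Conserve atomic number: 1 + Z = 66 + 1, so Z = 66.
Z = 66 is dysprosium, so the species is Dy-163.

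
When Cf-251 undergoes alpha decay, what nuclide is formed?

Alpha decay: mass number changes by -4, atomic number by -2.
A: 251 − 4 = 247; Z: 98 − 2 = 96.
Z = 96 is curium, so the daughter is Cm-247.

Cm-247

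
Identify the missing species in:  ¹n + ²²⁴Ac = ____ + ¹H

Conserve mass number: 1 + 224 = A + 1, so A = 224.
Conserve atomic number: 0 + 89 = Z + 1, so Z = 88.
Z = 88 is radium, so the species is ²²⁴Ra.

Ra-224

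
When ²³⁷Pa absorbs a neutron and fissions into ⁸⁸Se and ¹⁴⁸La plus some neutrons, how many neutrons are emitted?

Conserve mass number: 238 = 88 + 148 + k, so k = 238 − 236 = 2.
Check atomic number: 91 = 34 + 57 + 0 = 91. ✓

2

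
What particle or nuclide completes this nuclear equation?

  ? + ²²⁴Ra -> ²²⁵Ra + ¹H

deuteron

Conserve mass number: A + 224 = 225 + 1, so A = 2.
Conserve atomic number: Z + 88 = 88 + 1, so Z = 1.
A = 2 and Z = 1 is ²H — a deuteron.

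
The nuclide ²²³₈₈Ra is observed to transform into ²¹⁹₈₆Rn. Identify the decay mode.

ΔA = 219 − 223 = -4; ΔZ = 86 − 88 = -2.
A drops by 4 and Z drops by 2 — the signature of alpha emission.

alpha decay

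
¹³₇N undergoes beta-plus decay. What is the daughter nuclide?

C-13

Beta-plus decay: mass number changes by +0, atomic number by -1.
A: 13 = 13; Z: 7 − 1 = 6.
Z = 6 is carbon, so the daughter is ¹³₆C.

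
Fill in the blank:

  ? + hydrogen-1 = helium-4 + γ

triton

Conserve mass number: A + 1 = 4 + 0, so A = 3.
Conserve atomic number: Z + 1 = 2 + 0, so Z = 1.
A = 3 and Z = 1 is hydrogen-3 — a triton.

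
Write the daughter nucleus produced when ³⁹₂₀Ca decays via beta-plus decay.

K-39

Beta-plus decay: mass number changes by +0, atomic number by -1.
A: 39 = 39; Z: 20 − 1 = 19.
Z = 19 is potassium, so the daughter is ³⁹₁₉K.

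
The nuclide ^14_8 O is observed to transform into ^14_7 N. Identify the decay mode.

ΔA = 14 − 14 = 0; ΔZ = 7 − 8 = -1.
A is unchanged and Z drops by 1 — a proton has become a neutron (β⁺ emission or electron capture).

beta-plus decay or electron capture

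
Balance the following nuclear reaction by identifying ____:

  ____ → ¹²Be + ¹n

Be-13

Conserve mass number: A = 12 + 1, so A = 13.
Conserve atomic number: Z = 4 + 0, so Z = 4.
Z = 4 is beryllium, so the species is ¹³Be.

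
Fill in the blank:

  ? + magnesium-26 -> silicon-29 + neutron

alpha particle

Conserve mass number: A + 26 = 29 + 1, so A = 4.
Conserve atomic number: Z + 12 = 14 + 0, so Z = 2.
A = 4 and Z = 2 is helium-4 — an alpha particle.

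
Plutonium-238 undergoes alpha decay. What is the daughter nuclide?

U-234

Alpha decay: mass number changes by -4, atomic number by -2.
A: 238 − 4 = 234; Z: 94 − 2 = 92.
Z = 92 is uranium, so the daughter is uranium-234.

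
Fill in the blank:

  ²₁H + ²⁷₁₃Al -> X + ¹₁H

Al-28

Conserve mass number: 2 + 27 = A + 1, so A = 28.
Conserve atomic number: 1 + 13 = Z + 1, so Z = 13.
Z = 13 is aluminium, so the species is ²⁸₁₃Al.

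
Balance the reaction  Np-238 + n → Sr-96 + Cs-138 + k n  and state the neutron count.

5

Conserve mass number: 239 = 96 + 138 + k, so k = 239 − 234 = 5.
Check atomic number: 93 = 38 + 55 + 0 = 93. ✓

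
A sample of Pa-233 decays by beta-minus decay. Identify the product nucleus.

Beta-minus decay: mass number changes by +0, atomic number by +1.
A: 233 = 233; Z: 91 + 1 = 92.
Z = 92 is uranium, so the daughter is U-233.

U-233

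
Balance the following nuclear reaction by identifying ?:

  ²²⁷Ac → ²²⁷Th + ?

beta-minus particle

Conserve mass number: 227 = 227 + A, so A = 0.
Conserve atomic number: 89 = 90 + Z, so Z = -1.
A = 0 and Z = -1 is e⁻ — a beta-minus particle.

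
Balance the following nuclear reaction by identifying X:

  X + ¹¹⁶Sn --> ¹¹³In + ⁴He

Conserve mass number: A + 116 = 113 + 4, so A = 1.
Conserve atomic number: Z + 50 = 49 + 2, so Z = 1.
A = 1 and Z = 1 is ¹H — a proton.

proton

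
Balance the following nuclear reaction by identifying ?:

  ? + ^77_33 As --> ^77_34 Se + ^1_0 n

Conserve mass number: A + 77 = 77 + 1, so A = 1.
Conserve atomic number: Z + 33 = 34 + 0, so Z = 1.
A = 1 and Z = 1 is ^1_1 H — a proton.

proton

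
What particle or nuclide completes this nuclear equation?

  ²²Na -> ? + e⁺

Ne-22

Conserve mass number: 22 = A + 0, so A = 22.
Conserve atomic number: 11 = Z + 1, so Z = 10.
Z = 10 is neon, so the species is ²²Ne.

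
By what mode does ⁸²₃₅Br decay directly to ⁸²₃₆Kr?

ΔA = 82 − 82 = 0; ΔZ = 36 − 35 = +1.
A is unchanged and Z rises by 1 — a neutron has become a proton (β⁻ decay).

beta-minus decay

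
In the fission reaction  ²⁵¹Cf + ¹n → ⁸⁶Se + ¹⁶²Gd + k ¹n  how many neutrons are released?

Conserve mass number: 252 = 86 + 162 + k, so k = 252 − 248 = 4.
Check atomic number: 98 = 34 + 64 + 0 = 98. ✓

4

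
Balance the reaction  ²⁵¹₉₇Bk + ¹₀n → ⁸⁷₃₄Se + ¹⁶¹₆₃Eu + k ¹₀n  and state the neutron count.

4

Conserve mass number: 252 = 87 + 161 + k, so k = 252 − 248 = 4.
Check atomic number: 97 = 34 + 63 + 0 = 97. ✓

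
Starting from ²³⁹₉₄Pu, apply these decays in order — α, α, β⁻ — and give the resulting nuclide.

Pa-231

Start: (A, Z) = (239, 94).
After α: (235, 92).
After α: (231, 90).
After β⁻: (231, 91).
Z = 91 is protactinium.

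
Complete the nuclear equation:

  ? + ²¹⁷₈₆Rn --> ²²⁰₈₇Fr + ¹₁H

Conserve mass number: A + 217 = 220 + 1, so A = 4.
Conserve atomic number: Z + 86 = 87 + 1, so Z = 2.
A = 4 and Z = 2 is ⁴₂He — an alpha particle.

alpha particle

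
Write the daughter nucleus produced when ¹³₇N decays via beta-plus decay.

C-13

Beta-plus decay: mass number changes by +0, atomic number by -1.
A: 13 = 13; Z: 7 − 1 = 6.
Z = 6 is carbon, so the daughter is ¹³₆C.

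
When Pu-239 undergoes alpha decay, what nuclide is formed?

Alpha decay: mass number changes by -4, atomic number by -2.
A: 239 − 4 = 235; Z: 94 − 2 = 92.
Z = 92 is uranium, so the daughter is U-235.

U-235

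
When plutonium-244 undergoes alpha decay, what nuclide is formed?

Alpha decay: mass number changes by -4, atomic number by -2.
A: 244 − 4 = 240; Z: 94 − 2 = 92.
Z = 92 is uranium, so the daughter is uranium-240.

U-240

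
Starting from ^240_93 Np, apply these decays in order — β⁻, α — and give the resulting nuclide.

Start: (A, Z) = (240, 93).
After β⁻: (240, 94).
After α: (236, 92).
Z = 92 is uranium.

U-236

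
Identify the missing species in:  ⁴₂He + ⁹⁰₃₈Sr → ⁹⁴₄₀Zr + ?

Conserve mass number: 4 + 90 = 94 + A, so A = 0.
Conserve atomic number: 2 + 38 = 40 + Z, so Z = 0.
A = 0 and Z = 0 is ⁰₀γ — a gamma ray.

gamma ray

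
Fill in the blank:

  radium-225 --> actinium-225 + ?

Conserve mass number: 225 = 225 + A, so A = 0.
Conserve atomic number: 88 = 89 + Z, so Z = -1.
A = 0 and Z = -1 is e⁻ — a beta-minus particle.

beta-minus particle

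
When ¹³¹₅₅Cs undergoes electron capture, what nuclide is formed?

Xe-131

Electron capture: mass number changes by +0, atomic number by -1.
A: 131 = 131; Z: 55 − 1 = 54.
Z = 54 is xenon, so the daughter is ¹³¹₅₄Xe.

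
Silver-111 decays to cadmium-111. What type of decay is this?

ΔA = 111 − 111 = 0; ΔZ = 48 − 47 = +1.
A is unchanged and Z rises by 1 — a neutron has become a proton (β⁻ decay).

beta-minus decay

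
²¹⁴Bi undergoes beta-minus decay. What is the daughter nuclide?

Beta-minus decay: mass number changes by +0, atomic number by +1.
A: 214 = 214; Z: 83 + 1 = 84.
Z = 84 is polonium, so the daughter is ²¹⁴Po.

Po-214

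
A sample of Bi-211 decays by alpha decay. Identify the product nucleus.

Tl-207

Alpha decay: mass number changes by -4, atomic number by -2.
A: 211 − 4 = 207; Z: 83 − 2 = 81.
Z = 81 is thallium, so the daughter is Tl-207.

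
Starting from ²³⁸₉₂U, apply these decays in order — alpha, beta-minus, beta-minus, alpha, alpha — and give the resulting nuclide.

Start: (A, Z) = (238, 92).
After α: (234, 90).
After β⁻: (234, 91).
After β⁻: (234, 92).
After α: (230, 90).
After α: (226, 88).
Z = 88 is radium.

Ra-226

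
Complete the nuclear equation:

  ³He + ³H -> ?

Li-6

Conserve mass number: 3 + 3 = A, so A = 6.
Conserve atomic number: 2 + 1 = Z, so Z = 3.
Z = 3 is lithium, so the species is ⁶Li.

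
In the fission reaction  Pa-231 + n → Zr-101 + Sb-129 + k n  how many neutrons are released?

2

Conserve mass number: 232 = 101 + 129 + k, so k = 232 − 230 = 2.
Check atomic number: 91 = 40 + 51 + 0 = 91. ✓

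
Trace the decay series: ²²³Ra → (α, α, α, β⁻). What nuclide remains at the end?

Bi-211

Start: (A, Z) = (223, 88).
After α: (219, 86).
After α: (215, 84).
After α: (211, 82).
After β⁻: (211, 83).
Z = 83 is bismuth.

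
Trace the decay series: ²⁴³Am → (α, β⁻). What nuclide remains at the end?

Pu-239

Start: (A, Z) = (243, 95).
After α: (239, 93).
After β⁻: (239, 94).
Z = 94 is plutonium.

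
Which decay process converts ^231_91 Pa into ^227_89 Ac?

alpha decay

ΔA = 227 − 231 = -4; ΔZ = 89 − 91 = -2.
A drops by 4 and Z drops by 2 — the signature of alpha emission.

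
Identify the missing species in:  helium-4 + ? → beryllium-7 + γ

Conserve mass number: 4 + A = 7 + 0, so A = 3.
Conserve atomic number: 2 + Z = 4 + 0, so Z = 2.
Z = 2 is helium, so the species is helium-3.

He-3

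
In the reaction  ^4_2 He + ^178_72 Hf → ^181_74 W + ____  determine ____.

Conserve mass number: 4 + 178 = 181 + A, so A = 1.
Conserve atomic number: 2 + 72 = 74 + Z, so Z = 0.
A = 1 and Z = 0 is ^1_0 n — a neutron.

neutron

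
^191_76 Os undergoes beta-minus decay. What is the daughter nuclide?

Ir-191

Beta-minus decay: mass number changes by +0, atomic number by +1.
A: 191 = 191; Z: 76 + 1 = 77.
Z = 77 is iridium, so the daughter is ^191_77 Ir.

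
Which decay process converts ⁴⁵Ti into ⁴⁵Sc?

beta-plus decay or electron capture

ΔA = 45 − 45 = 0; ΔZ = 21 − 22 = -1.
A is unchanged and Z drops by 1 — a proton has become a neutron (β⁺ emission or electron capture).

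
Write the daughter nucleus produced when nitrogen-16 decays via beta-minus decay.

Beta-minus decay: mass number changes by +0, atomic number by +1.
A: 16 = 16; Z: 7 + 1 = 8.
Z = 8 is oxygen, so the daughter is oxygen-16.

O-16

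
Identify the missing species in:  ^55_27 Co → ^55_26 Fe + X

Conserve mass number: 55 = 55 + A, so A = 0.
Conserve atomic number: 27 = 26 + Z, so Z = 1.
A = 0 and Z = 1 is ^0_1 e — a positron.

positron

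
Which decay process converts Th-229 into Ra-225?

ΔA = 225 − 229 = -4; ΔZ = 88 − 90 = -2.
A drops by 4 and Z drops by 2 — the signature of alpha emission.

alpha decay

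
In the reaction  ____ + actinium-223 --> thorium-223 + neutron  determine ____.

Conserve mass number: A + 223 = 223 + 1, so A = 1.
Conserve atomic number: Z + 89 = 90 + 0, so Z = 1.
A = 1 and Z = 1 is hydrogen-1 — a proton.

proton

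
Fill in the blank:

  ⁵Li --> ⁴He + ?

proton

Conserve mass number: 5 = 4 + A, so A = 1.
Conserve atomic number: 3 = 2 + Z, so Z = 1.
A = 1 and Z = 1 is ¹H — a proton.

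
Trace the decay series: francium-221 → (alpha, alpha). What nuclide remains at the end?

Bi-213

Start: (A, Z) = (221, 87).
After α: (217, 85).
After α: (213, 83).
Z = 83 is bismuth.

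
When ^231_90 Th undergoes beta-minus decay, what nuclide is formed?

Pa-231

Beta-minus decay: mass number changes by +0, atomic number by +1.
A: 231 = 231; Z: 90 + 1 = 91.
Z = 91 is protactinium, so the daughter is ^231_91 Pa.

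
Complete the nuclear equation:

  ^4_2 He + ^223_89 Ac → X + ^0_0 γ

Conserve mass number: 4 + 223 = A + 0, so A = 227.
Conserve atomic number: 2 + 89 = Z + 0, so Z = 91.
Z = 91 is protactinium, so the species is ^227_91 Pa.

Pa-227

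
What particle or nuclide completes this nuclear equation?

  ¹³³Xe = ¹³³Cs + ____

beta-minus particle

Conserve mass number: 133 = 133 + A, so A = 0.
Conserve atomic number: 54 = 55 + Z, so Z = -1.
A = 0 and Z = -1 is e⁻ — a beta-minus particle.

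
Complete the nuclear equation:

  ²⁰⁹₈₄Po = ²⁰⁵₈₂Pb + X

Conserve mass number: 209 = 205 + A, so A = 4.
Conserve atomic number: 84 = 82 + Z, so Z = 2.
A = 4 and Z = 2 is ⁴₂He — an alpha particle.

alpha particle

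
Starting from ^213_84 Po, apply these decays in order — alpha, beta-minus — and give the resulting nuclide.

Bi-209

Start: (A, Z) = (213, 84).
After α: (209, 82).
After β⁻: (209, 83).
Z = 83 is bismuth.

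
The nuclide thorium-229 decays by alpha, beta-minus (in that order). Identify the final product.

Start: (A, Z) = (229, 90).
After α: (225, 88).
After β⁻: (225, 89).
Z = 89 is actinium.

Ac-225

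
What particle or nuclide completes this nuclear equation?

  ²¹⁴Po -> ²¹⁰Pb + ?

Conserve mass number: 214 = 210 + A, so A = 4.
Conserve atomic number: 84 = 82 + Z, so Z = 2.
A = 4 and Z = 2 is ⁴He — an alpha particle.

alpha particle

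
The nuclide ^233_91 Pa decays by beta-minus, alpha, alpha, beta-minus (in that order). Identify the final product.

Ac-225

Start: (A, Z) = (233, 91).
After β⁻: (233, 92).
After α: (229, 90).
After α: (225, 88).
After β⁻: (225, 89).
Z = 89 is actinium.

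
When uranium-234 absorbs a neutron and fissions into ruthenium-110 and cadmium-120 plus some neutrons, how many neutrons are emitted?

5

Conserve mass number: 235 = 110 + 120 + k, so k = 235 − 230 = 5.
Check atomic number: 92 = 44 + 48 + 0 = 92. ✓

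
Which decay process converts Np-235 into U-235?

beta-plus decay or electron capture

ΔA = 235 − 235 = 0; ΔZ = 92 − 93 = -1.
A is unchanged and Z drops by 1 — a proton has become a neutron (β⁺ emission or electron capture).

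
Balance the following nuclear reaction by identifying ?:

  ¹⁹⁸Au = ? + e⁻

Conserve mass number: 198 = A + 0, so A = 198.
Conserve atomic number: 79 = Z − 1, so Z = 80.
Z = 80 is mercury, so the species is ¹⁹⁸Hg.

Hg-198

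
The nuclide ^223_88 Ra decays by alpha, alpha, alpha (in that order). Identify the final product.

Start: (A, Z) = (223, 88).
After α: (219, 86).
After α: (215, 84).
After α: (211, 82).
Z = 82 is lead.

Pb-211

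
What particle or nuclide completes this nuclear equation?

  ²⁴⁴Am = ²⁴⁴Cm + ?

Conserve mass number: 244 = 244 + A, so A = 0.
Conserve atomic number: 95 = 96 + Z, so Z = -1.
A = 0 and Z = -1 is e⁻ — a beta-minus particle.

beta-minus particle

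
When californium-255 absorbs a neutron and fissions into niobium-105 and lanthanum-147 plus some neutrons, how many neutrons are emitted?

4

Conserve mass number: 256 = 105 + 147 + k, so k = 256 − 252 = 4.
Check atomic number: 98 = 41 + 57 + 0 = 98. ✓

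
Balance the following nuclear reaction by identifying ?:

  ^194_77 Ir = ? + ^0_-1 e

Conserve mass number: 194 = A + 0, so A = 194.
Conserve atomic number: 77 = Z − 1, so Z = 78.
Z = 78 is platinum, so the species is ^194_78 Pt.

Pt-194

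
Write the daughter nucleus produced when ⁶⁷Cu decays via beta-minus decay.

Zn-67

Beta-minus decay: mass number changes by +0, atomic number by +1.
A: 67 = 67; Z: 29 + 1 = 30.
Z = 30 is zinc, so the daughter is ⁶⁷Zn.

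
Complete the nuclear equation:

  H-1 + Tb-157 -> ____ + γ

Dy-158

Conserve mass number: 1 + 157 = A + 0, so A = 158.
Conserve atomic number: 1 + 65 = Z + 0, so Z = 66.
Z = 66 is dysprosium, so the species is Dy-158.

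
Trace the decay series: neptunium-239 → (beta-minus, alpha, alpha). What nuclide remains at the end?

Th-231

Start: (A, Z) = (239, 93).
After β⁻: (239, 94).
After α: (235, 92).
After α: (231, 90).
Z = 90 is thorium.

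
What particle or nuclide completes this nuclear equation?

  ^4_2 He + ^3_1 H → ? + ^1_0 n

Conserve mass number: 4 + 3 = A + 1, so A = 6.
Conserve atomic number: 2 + 1 = Z + 0, so Z = 3.
Z = 3 is lithium, so the species is ^6_3 Li.

Li-6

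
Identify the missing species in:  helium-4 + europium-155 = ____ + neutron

Conserve mass number: 4 + 155 = A + 1, so A = 158.
Conserve atomic number: 2 + 63 = Z + 0, so Z = 65.
Z = 65 is terbium, so the species is terbium-158.

Tb-158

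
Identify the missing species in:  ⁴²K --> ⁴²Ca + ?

beta-minus particle

Conserve mass number: 42 = 42 + A, so A = 0.
Conserve atomic number: 19 = 20 + Z, so Z = -1.
A = 0 and Z = -1 is e⁻ — a beta-minus particle.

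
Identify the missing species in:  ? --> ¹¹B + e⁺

C-11

Conserve mass number: A = 11 + 0, so A = 11.
Conserve atomic number: Z = 5 + 1, so Z = 6.
Z = 6 is carbon, so the species is ¹¹C.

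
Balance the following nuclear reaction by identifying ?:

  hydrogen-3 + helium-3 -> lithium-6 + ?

Conserve mass number: 3 + 3 = 6 + A, so A = 0.
Conserve atomic number: 1 + 2 = 3 + Z, so Z = 0.
A = 0 and Z = 0 is γ — a gamma ray.

gamma ray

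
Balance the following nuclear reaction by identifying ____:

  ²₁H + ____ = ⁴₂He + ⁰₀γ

deuteron

Conserve mass number: 2 + A = 4 + 0, so A = 2.
Conserve atomic number: 1 + Z = 2 + 0, so Z = 1.
A = 2 and Z = 1 is ²₁H — a deuteron.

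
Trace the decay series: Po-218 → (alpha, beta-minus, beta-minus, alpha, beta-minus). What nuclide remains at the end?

Start: (A, Z) = (218, 84).
After α: (214, 82).
After β⁻: (214, 83).
After β⁻: (214, 84).
After α: (210, 82).
After β⁻: (210, 83).
Z = 83 is bismuth.

Bi-210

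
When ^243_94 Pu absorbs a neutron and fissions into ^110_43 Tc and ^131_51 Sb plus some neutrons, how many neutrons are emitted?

Conserve mass number: 244 = 110 + 131 + k, so k = 244 − 241 = 3.
Check atomic number: 94 = 43 + 51 + 0 = 94. ✓

3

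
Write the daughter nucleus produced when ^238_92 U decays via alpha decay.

Th-234

Alpha decay: mass number changes by -4, atomic number by -2.
A: 238 − 4 = 234; Z: 92 − 2 = 90.
Z = 90 is thorium, so the daughter is ^234_90 Th.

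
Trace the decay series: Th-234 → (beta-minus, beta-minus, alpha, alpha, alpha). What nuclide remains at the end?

Rn-222

Start: (A, Z) = (234, 90).
After β⁻: (234, 91).
After β⁻: (234, 92).
After α: (230, 90).
After α: (226, 88).
After α: (222, 86).
Z = 86 is radon.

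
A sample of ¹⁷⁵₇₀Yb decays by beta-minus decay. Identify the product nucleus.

Lu-175

Beta-minus decay: mass number changes by +0, atomic number by +1.
A: 175 = 175; Z: 70 + 1 = 71.
Z = 71 is lutetium, so the daughter is ¹⁷⁵₇₁Lu.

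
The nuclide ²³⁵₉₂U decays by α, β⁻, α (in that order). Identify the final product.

Ac-227

Start: (A, Z) = (235, 92).
After α: (231, 90).
After β⁻: (231, 91).
After α: (227, 89).
Z = 89 is actinium.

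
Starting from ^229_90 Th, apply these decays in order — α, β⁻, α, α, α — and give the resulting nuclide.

Bi-213

Start: (A, Z) = (229, 90).
After α: (225, 88).
After β⁻: (225, 89).
After α: (221, 87).
After α: (217, 85).
After α: (213, 83).
Z = 83 is bismuth.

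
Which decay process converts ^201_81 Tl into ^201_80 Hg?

beta-plus decay or electron capture

ΔA = 201 − 201 = 0; ΔZ = 80 − 81 = -1.
A is unchanged and Z drops by 1 — a proton has become a neutron (β⁺ emission or electron capture).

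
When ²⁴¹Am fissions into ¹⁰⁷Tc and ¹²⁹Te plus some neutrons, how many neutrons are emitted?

5

Conserve mass number: 241 = 107 + 129 + k, so k = 241 − 236 = 5.
Check atomic number: 95 = 43 + 52 + 0 = 95. ✓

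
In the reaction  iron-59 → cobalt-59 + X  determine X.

Conserve mass number: 59 = 59 + A, so A = 0.
Conserve atomic number: 26 = 27 + Z, so Z = -1.
A = 0 and Z = -1 is e⁻ — a beta-minus particle.

beta-minus particle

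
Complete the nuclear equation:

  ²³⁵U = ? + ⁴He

Th-231

Conserve mass number: 235 = A + 4, so A = 231.
Conserve atomic number: 92 = Z + 2, so Z = 90.
Z = 90 is thorium, so the species is ²³¹Th.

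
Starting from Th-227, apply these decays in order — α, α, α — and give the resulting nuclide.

Start: (A, Z) = (227, 90).
After α: (223, 88).
After α: (219, 86).
After α: (215, 84).
Z = 84 is polonium.

Po-215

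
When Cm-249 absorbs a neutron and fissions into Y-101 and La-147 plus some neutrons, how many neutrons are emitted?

Conserve mass number: 250 = 101 + 147 + k, so k = 250 − 248 = 2.
Check atomic number: 96 = 39 + 57 + 0 = 96. ✓

2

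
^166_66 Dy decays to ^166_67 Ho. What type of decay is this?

beta-minus decay

ΔA = 166 − 166 = 0; ΔZ = 67 − 66 = +1.
A is unchanged and Z rises by 1 — a neutron has become a proton (β⁻ decay).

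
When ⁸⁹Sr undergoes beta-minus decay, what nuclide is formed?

Y-89

Beta-minus decay: mass number changes by +0, atomic number by +1.
A: 89 = 89; Z: 38 + 1 = 39.
Z = 39 is yttrium, so the daughter is ⁸⁹Y.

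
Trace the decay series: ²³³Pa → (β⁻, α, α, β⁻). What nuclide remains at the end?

Start: (A, Z) = (233, 91).
After β⁻: (233, 92).
After α: (229, 90).
After α: (225, 88).
After β⁻: (225, 89).
Z = 89 is actinium.

Ac-225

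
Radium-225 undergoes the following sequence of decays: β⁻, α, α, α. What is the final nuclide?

Start: (A, Z) = (225, 88).
After β⁻: (225, 89).
After α: (221, 87).
After α: (217, 85).
After α: (213, 83).
Z = 83 is bismuth.

Bi-213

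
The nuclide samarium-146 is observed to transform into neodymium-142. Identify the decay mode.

ΔA = 142 − 146 = -4; ΔZ = 60 − 62 = -2.
A drops by 4 and Z drops by 2 — the signature of alpha emission.

alpha decay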